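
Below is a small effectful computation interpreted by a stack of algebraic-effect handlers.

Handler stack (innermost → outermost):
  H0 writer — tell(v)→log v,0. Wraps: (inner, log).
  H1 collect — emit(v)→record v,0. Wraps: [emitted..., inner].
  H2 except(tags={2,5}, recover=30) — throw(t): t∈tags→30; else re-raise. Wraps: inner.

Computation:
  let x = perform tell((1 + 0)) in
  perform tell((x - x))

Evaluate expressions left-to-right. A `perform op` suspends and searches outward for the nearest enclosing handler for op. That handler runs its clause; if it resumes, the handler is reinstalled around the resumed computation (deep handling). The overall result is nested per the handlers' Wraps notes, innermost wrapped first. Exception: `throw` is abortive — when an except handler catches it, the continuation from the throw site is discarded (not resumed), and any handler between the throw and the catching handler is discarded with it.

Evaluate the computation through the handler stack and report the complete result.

Evaluation trace:
tell(1) @ H0 ⇒ log+=1
tell(0) @ H0 ⇒ log+=0
H0 returns (0, (1, 0))
H1 returns [(0, (1, 0))]
H2 returns [(0, (1, 0))]
= [(0, (1, 0))]

Answer: [(0, (1, 0))]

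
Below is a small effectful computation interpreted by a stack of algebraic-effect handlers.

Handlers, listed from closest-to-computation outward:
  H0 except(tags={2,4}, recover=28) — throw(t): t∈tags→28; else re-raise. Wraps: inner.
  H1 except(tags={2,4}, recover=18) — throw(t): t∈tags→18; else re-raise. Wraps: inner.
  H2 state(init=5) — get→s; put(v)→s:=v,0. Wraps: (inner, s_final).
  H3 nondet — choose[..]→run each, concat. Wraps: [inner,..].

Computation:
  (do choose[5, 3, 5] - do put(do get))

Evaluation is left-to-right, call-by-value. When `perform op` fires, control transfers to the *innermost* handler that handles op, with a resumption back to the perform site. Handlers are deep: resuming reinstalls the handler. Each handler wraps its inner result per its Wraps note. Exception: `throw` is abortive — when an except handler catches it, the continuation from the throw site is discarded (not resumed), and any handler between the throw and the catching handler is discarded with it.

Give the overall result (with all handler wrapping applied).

Answer: [(5, 5), (3, 5), (5, 5)]

Step-by-step:
choose[5, 3, 5] @ H3
  branch[0] choose=5:
    get @ H2 ⇒ 5
    put(5) @ H2 ⇒ s:=5
    H0 returns 5
    H1 returns 5
    H2 returns (5, 5)
    H3 returns [(5, 5)]
  branch[1] choose=3:
    get @ H2 ⇒ 5
    put(5) @ H2 ⇒ s:=5
    H0 returns 3
    H1 returns 3
    H2 returns (3, 5)
    H3 returns [(3, 5)]
  branch[2] choose=5:
    get @ H2 ⇒ 5
    put(5) @ H2 ⇒ s:=5
    H0 returns 5
    H1 returns 5
    H2 returns (5, 5)
    H3 returns [(5, 5)]
= [(5, 5), (3, 5), (5, 5)]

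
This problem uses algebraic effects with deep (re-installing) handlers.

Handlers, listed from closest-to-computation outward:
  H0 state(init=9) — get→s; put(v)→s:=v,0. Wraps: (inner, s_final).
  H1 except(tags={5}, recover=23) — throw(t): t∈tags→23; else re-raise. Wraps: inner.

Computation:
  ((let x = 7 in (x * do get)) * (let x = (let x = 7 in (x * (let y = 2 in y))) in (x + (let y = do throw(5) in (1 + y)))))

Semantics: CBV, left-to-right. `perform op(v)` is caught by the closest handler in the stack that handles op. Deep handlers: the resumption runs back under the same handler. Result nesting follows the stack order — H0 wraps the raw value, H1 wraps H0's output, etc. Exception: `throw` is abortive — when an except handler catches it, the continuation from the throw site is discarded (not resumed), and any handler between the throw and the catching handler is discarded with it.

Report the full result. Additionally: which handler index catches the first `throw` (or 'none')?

Answer: 23 ; first throw caught by: H1

Evaluation trace:
get @ H0 ⇒ 9
throw(5) @ H1 caught ⇒ 23
= 23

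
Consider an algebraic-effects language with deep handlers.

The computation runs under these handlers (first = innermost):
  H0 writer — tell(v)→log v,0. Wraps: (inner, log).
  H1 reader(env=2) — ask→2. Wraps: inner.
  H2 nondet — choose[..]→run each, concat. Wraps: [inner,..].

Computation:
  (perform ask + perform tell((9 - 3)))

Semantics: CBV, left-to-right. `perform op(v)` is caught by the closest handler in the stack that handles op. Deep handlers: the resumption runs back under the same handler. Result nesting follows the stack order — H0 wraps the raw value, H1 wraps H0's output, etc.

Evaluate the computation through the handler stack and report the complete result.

Working:
ask @ H1 ⇒ 2
tell(6) @ H0 ⇒ log+=6
H0 returns (2, (6))
H1 returns (2, (6))
H2 returns [(2, (6))]
= [(2, (6))]

Answer: [(2, (6))]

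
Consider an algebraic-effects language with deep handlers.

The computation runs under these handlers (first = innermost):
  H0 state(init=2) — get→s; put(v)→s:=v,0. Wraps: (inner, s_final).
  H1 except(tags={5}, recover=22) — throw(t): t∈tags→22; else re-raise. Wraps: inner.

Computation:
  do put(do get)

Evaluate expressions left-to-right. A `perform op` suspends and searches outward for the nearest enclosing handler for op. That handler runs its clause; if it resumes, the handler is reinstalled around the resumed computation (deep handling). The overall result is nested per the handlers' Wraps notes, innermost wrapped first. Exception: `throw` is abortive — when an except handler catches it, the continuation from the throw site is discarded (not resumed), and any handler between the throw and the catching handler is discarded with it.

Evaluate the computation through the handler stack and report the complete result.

Answer: (0, 2)

Working:
get @ H0 ⇒ 2
put(2) @ H0 ⇒ s:=2
H0 returns (0, 2)
H1 returns (0, 2)
= (0, 2)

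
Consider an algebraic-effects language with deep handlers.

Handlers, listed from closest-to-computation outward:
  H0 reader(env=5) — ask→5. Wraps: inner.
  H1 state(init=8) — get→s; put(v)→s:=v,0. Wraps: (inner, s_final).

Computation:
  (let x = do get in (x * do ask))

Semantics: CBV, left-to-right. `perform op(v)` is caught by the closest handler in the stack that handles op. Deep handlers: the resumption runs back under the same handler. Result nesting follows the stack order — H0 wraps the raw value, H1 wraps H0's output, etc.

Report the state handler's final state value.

Answer: 8

Evaluation trace:
get @ H1 ⇒ 8
ask @ H0 ⇒ 5
H0 returns 40
H1 returns (40, 8)
= (40, 8)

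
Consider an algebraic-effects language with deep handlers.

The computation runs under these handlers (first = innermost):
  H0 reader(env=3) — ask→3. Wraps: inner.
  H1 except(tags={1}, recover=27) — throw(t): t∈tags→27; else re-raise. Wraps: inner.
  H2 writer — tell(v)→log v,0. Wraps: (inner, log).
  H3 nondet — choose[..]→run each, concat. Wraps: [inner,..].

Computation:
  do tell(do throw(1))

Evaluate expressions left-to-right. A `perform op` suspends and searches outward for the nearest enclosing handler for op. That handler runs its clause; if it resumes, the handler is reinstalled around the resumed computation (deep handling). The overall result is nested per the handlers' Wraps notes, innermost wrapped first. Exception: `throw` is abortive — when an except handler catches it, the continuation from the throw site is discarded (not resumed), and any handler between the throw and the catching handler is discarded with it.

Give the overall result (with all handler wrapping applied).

Evaluation trace:
throw(1) @ H1 caught ⇒ 27
H2 returns (27, ())
H3 returns [(27, ())]
= [(27, ())]

Answer: [(27, ())]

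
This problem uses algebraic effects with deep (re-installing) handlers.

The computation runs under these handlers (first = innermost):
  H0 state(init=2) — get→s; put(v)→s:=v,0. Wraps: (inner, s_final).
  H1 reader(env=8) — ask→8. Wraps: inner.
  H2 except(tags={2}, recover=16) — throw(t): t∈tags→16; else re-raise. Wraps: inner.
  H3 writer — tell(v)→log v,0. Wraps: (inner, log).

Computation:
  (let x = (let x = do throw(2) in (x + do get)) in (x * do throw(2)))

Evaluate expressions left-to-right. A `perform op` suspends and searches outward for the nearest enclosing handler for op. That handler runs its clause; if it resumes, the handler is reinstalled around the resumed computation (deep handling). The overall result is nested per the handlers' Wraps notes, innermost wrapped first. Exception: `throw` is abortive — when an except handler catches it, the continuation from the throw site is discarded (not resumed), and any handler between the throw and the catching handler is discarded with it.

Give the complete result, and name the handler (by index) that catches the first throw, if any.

Answer: (16, ()) ; first throw caught by: H2

Evaluation trace:
throw(2) @ H2 caught ⇒ 16
H3 returns (16, ())
= (16, ())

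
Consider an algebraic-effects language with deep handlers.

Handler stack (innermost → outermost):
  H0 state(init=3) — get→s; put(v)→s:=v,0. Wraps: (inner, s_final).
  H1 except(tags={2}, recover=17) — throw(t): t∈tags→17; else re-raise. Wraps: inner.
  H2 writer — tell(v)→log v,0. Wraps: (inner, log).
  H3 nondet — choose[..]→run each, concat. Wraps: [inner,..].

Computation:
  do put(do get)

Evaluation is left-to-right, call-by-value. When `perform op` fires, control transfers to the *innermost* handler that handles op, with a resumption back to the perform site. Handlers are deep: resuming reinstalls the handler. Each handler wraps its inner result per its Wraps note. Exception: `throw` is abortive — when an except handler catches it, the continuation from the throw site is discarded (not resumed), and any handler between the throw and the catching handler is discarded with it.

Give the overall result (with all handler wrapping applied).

Step-by-step:
get @ H0 ⇒ 3
put(3) @ H0 ⇒ s:=3
H0 returns (0, 3)
H1 returns (0, 3)
H2 returns ((0, 3), ())
H3 returns [((0, 3), ())]
= [((0, 3), ())]

Answer: [((0, 3), ())]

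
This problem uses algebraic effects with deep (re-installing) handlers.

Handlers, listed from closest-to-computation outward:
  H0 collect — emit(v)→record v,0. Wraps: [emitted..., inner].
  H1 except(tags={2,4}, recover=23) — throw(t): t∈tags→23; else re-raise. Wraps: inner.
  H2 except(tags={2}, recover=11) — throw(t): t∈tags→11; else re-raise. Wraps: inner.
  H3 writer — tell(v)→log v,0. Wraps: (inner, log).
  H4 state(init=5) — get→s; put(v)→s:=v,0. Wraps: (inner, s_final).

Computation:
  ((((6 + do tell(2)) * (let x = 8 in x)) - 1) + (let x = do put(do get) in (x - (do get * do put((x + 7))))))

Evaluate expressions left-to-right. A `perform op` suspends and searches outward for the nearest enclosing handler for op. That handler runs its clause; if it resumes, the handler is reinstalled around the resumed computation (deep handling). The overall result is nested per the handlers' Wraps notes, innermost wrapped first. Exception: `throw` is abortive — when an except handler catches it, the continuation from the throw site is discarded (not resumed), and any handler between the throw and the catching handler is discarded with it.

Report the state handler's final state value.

Step-by-step:
tell(2) @ H3 ⇒ log+=2
get @ H4 ⇒ 5
put(5) @ H4 ⇒ s:=5
get @ H4 ⇒ 5
put(7) @ H4 ⇒ s:=7
H0 returns [47]
H1 returns [47]
H2 returns [47]
H3 returns ([47], (2))
H4 returns (([47], (2)), 7)
= (([47], (2)), 7)

Answer: 7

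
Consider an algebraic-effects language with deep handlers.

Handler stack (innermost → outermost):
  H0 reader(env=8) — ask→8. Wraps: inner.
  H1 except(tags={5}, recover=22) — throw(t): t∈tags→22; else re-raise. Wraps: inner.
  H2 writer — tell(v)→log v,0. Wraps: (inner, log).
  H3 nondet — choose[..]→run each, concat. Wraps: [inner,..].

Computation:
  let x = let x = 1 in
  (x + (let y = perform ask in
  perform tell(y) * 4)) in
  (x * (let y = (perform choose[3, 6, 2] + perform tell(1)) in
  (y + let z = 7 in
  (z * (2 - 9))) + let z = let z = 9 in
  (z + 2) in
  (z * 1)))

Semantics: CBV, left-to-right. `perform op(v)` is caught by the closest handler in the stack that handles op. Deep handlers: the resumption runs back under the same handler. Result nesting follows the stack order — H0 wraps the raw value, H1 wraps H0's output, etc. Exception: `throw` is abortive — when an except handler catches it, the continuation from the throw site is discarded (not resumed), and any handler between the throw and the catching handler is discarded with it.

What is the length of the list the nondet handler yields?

Answer: 3

Working:
ask @ H0 ⇒ 8
tell(8) @ H2 ⇒ log+=8
choose[3, 6, 2] @ H3
  branch[0] choose=3:
    tell(1) @ H2 ⇒ log+=1
    H0 returns -35
    H1 returns -35
    H2 returns (-35, (8, 1))
    H3 returns [(-35, (8, 1))]
  branch[1] choose=6:
    tell(1) @ H2 ⇒ log+=1
    H0 returns -32
    H1 returns -32
    H2 returns (-32, (8, 1))
    H3 returns [(-32, (8, 1))]
  branch[2] choose=2:
    tell(1) @ H2 ⇒ log+=1
    H0 returns -36
    H1 returns -36
    H2 returns (-36, (8, 1))
    H3 returns [(-36, (8, 1))]
= [(-35, (8, 1)), (-32, (8, 1)), (-36, (8, 1))]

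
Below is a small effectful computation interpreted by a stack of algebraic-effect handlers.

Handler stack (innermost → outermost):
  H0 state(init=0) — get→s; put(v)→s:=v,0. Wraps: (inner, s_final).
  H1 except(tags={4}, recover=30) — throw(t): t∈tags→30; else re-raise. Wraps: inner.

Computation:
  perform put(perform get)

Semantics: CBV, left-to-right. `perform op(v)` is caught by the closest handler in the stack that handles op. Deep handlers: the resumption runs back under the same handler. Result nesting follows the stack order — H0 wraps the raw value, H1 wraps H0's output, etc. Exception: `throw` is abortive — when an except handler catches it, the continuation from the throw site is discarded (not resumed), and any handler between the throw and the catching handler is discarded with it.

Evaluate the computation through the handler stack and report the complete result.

Step-by-step:
get @ H0 ⇒ 0
put(0) @ H0 ⇒ s:=0
H0 returns (0, 0)
H1 returns (0, 0)
= (0, 0)

Answer: (0, 0)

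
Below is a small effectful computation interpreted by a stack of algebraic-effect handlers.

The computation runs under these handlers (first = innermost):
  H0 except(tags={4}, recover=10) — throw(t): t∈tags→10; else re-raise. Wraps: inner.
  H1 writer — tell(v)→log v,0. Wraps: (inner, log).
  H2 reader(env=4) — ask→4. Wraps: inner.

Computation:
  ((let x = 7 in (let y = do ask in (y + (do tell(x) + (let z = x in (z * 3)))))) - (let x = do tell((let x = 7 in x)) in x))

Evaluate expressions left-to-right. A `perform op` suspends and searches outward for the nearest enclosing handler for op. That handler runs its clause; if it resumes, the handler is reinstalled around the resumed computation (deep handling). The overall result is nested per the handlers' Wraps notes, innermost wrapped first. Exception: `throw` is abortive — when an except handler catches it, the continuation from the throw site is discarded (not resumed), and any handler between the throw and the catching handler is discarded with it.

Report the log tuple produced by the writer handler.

Evaluation trace:
ask @ H2 ⇒ 4
tell(7) @ H1 ⇒ log+=7
tell(7) @ H1 ⇒ log+=7
H0 returns 25
H1 returns (25, (7, 7))
H2 returns (25, (7, 7))
= (25, (7, 7))

Answer: (7, 7)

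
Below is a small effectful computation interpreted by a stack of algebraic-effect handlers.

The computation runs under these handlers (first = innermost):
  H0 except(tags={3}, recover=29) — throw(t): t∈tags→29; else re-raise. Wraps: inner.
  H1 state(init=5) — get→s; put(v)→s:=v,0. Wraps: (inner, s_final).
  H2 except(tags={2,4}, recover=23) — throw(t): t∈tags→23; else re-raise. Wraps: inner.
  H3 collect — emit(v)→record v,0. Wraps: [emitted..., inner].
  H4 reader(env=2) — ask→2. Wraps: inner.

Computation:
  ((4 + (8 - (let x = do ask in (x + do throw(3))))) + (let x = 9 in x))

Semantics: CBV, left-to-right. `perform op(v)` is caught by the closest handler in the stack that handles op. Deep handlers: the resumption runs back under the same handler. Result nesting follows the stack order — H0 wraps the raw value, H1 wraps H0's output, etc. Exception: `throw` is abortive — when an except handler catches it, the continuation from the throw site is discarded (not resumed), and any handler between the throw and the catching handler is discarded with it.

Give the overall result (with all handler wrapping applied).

Answer: [(29, 5)]

Working:
ask @ H4 ⇒ 2
throw(3) @ H0 caught ⇒ 29
H1 returns (29, 5)
H2 returns (29, 5)
H3 returns [(29, 5)]
H4 returns [(29, 5)]
= [(29, 5)]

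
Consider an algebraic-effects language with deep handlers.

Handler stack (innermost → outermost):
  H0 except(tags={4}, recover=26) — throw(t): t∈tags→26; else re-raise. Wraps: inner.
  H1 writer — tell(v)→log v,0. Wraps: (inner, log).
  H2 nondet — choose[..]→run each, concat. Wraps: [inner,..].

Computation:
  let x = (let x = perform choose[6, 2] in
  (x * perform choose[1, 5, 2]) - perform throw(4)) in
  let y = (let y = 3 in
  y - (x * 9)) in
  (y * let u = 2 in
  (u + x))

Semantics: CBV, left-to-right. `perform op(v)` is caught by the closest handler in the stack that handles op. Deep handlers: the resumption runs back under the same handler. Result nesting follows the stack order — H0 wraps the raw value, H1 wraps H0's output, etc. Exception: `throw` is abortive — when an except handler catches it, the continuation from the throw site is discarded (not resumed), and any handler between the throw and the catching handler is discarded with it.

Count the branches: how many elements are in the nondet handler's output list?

Step-by-step:
choose[6, 2] @ H2
  branch[0] choose=6:
    choose[1, 5, 2] @ H2
      branch[0] choose=1:
        throw(4) @ H0 caught ⇒ 26
        H1 returns (26, ())
        H2 returns [(26, ())]
      branch[1] choose=5:
        throw(4) @ H0 caught ⇒ 26
        H1 returns (26, ())
        H2 returns [(26, ())]
      branch[2] choose=2:
        throw(4) @ H0 caught ⇒ 26
        H1 returns (26, ())
        H2 returns [(26, ())]
  branch[1] choose=2:
    choose[1, 5, 2] @ H2
      branch[0] choose=1:
        throw(4) @ H0 caught ⇒ 26
        H1 returns (26, ())
        H2 returns [(26, ())]
      branch[1] choose=5:
        throw(4) @ H0 caught ⇒ 26
        H1 returns (26, ())
        H2 returns [(26, ())]
      branch[2] choose=2:
        throw(4) @ H0 caught ⇒ 26
        H1 returns (26, ())
        H2 returns [(26, ())]
= [(26, ()), (26, ()), (26, ()), (26, ()), (26, ()), (26, ())]

Answer: 6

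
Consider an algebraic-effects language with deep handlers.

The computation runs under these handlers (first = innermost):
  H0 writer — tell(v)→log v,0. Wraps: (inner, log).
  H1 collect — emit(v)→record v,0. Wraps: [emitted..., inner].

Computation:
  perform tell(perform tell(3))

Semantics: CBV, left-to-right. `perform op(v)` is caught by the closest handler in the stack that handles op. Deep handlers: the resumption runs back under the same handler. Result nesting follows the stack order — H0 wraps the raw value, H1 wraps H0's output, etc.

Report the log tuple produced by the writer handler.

Answer: (3, 0)

Step-by-step:
tell(3) @ H0 ⇒ log+=3
tell(0) @ H0 ⇒ log+=0
H0 returns (0, (3, 0))
H1 returns [(0, (3, 0))]
= [(0, (3, 0))]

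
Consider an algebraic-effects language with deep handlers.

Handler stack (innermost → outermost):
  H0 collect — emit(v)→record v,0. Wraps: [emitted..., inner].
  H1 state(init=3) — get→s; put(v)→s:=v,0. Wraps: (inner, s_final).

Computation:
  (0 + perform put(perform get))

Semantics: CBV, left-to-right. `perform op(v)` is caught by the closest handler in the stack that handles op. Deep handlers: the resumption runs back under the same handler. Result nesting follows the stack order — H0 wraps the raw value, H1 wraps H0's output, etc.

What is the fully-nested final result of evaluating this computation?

Answer: ([0], 3)

Evaluation trace:
get @ H1 ⇒ 3
put(3) @ H1 ⇒ s:=3
H0 returns [0]
H1 returns ([0], 3)
= ([0], 3)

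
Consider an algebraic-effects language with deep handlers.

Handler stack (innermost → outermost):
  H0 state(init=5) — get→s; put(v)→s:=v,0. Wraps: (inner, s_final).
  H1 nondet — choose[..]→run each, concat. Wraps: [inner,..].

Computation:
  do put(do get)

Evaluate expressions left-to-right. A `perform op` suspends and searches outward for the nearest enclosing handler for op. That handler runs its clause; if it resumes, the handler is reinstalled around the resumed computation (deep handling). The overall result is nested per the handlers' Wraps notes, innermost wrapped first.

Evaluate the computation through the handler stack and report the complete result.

Evaluation trace:
get @ H0 ⇒ 5
put(5) @ H0 ⇒ s:=5
H0 returns (0, 5)
H1 returns [(0, 5)]
= [(0, 5)]

Answer: [(0, 5)]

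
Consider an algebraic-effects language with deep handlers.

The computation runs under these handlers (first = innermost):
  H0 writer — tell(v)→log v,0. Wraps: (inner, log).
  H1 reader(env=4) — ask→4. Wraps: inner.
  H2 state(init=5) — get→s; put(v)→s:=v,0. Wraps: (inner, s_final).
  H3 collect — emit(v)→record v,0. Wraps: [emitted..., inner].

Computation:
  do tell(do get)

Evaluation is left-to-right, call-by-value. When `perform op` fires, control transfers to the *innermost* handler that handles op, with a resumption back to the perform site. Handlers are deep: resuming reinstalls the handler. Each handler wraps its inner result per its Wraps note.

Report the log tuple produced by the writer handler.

Working:
get @ H2 ⇒ 5
tell(5) @ H0 ⇒ log+=5
H0 returns (0, (5))
H1 returns (0, (5))
H2 returns ((0, (5)), 5)
H3 returns [((0, (5)), 5)]
= [((0, (5)), 5)]

Answer: (5)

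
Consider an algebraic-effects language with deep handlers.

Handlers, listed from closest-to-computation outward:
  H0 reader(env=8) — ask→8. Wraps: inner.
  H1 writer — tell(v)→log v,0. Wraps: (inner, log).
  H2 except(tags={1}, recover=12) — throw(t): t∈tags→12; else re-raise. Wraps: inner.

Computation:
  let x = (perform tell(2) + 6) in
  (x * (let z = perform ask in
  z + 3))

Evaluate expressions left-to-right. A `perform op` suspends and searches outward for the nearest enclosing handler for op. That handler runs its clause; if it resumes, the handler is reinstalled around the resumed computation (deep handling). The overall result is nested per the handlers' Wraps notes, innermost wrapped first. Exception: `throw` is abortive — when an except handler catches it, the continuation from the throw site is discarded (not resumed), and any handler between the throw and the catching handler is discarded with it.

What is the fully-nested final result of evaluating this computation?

Working:
tell(2) @ H1 ⇒ log+=2
ask @ H0 ⇒ 8
H0 returns 66
H1 returns (66, (2))
H2 returns (66, (2))
= (66, (2))

Answer: (66, (2))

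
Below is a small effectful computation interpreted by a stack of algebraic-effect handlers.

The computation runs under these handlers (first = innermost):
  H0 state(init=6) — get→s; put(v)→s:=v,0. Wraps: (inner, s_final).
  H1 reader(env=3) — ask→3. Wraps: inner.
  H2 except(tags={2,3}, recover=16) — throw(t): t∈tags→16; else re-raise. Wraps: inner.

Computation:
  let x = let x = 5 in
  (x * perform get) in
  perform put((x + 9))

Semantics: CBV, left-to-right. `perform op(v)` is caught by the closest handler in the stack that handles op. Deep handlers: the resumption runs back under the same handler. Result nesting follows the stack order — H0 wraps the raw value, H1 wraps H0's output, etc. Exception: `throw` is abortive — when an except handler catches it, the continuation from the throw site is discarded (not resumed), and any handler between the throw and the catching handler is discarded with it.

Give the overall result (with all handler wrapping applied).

Evaluation trace:
get @ H0 ⇒ 6
put(39) @ H0 ⇒ s:=39
H0 returns (0, 39)
H1 returns (0, 39)
H2 returns (0, 39)
= (0, 39)

Answer: (0, 39)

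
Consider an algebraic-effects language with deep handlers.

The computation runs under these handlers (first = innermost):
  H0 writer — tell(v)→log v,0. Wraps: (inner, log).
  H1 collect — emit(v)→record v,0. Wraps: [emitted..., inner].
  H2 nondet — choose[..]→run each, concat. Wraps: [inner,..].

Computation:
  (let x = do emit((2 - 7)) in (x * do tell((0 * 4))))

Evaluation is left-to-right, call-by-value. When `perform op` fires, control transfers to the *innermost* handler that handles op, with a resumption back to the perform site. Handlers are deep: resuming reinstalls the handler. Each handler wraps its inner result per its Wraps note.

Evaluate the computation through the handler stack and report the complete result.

Step-by-step:
emit(-5) @ H1 ⇒ out+=-5
tell(0) @ H0 ⇒ log+=0
H0 returns (0, (0))
H1 returns [-5, (0, (0))]
H2 returns [[-5, (0, (0))]]
= [[-5, (0, (0))]]

Answer: [[-5, (0, (0))]]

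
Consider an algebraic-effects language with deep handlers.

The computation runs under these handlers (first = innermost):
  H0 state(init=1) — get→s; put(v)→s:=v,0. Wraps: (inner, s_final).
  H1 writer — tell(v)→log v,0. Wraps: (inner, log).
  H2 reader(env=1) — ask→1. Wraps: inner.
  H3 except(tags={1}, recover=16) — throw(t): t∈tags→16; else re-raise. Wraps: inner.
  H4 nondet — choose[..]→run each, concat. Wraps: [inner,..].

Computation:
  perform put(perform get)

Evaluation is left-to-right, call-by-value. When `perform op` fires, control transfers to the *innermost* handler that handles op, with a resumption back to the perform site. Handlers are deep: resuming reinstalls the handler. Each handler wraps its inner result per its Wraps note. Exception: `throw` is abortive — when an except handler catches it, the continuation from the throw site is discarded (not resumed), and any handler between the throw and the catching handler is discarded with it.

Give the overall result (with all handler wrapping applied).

Answer: [((0, 1), ())]

Working:
get @ H0 ⇒ 1
put(1) @ H0 ⇒ s:=1
H0 returns (0, 1)
H1 returns ((0, 1), ())
H2 returns ((0, 1), ())
H3 returns ((0, 1), ())
H4 returns [((0, 1), ())]
= [((0, 1), ())]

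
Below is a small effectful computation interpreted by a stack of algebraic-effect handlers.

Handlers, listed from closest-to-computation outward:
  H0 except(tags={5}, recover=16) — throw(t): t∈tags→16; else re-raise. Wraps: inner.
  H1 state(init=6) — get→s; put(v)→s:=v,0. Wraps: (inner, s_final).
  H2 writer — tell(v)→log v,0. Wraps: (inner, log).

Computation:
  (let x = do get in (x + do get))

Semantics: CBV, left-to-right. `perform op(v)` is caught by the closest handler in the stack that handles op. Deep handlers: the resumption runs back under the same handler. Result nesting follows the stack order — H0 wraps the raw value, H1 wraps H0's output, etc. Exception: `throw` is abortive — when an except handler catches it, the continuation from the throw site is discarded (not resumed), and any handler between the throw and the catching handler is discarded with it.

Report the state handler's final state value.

Answer: 6

Step-by-step:
get @ H1 ⇒ 6
get @ H1 ⇒ 6
H0 returns 12
H1 returns (12, 6)
H2 returns ((12, 6), ())
= ((12, 6), ())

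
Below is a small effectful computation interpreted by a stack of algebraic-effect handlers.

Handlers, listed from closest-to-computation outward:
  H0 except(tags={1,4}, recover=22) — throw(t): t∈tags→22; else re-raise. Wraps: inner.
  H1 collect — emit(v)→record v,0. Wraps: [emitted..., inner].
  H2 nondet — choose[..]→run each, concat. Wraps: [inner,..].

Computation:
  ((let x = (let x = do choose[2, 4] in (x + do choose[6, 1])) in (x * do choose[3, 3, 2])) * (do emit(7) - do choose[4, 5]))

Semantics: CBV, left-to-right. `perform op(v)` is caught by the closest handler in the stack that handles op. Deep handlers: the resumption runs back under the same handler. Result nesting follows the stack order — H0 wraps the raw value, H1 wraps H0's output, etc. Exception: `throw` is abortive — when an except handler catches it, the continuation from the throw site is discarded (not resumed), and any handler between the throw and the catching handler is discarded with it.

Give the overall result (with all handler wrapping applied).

Answer: [[7, -96], [7, -120], [7, -96], [7, -120], [7, -64], [7, -80], [7, -36], [7, -45], [7, -36], [7, -45], [7, -24], [7, -30], [7, -120], [7, -150], [7, -120], [7, -150], [7, -80], [7, -100], [7, -60], [7, -75], [7, -60], [7, -75], [7, -40], [7, -50]]

Step-by-step:
choose[2, 4] @ H2
  branch[0] choose=2:
    choose[6, 1] @ H2
      branch[0] choose=6:
        choose[3, 3, 2] @ H2
          branch[0] choose=3:
            emit(7) @ H1 ⇒ out+=7
            choose[4, 5] @ H2
              branch[0] choose=4:
                H0 returns -96
                H1 returns [7, -96]
                H2 returns [[7, -96]]
              branch[1] choose=5:
                H0 returns -120
                H1 returns [7, -120]
                H2 returns [[7, -120]]
          branch[1] choose=3:
            emit(7) @ H1 ⇒ out+=7
            choose[4, 5] @ H2
              branch[0] choose=4:
                H0 returns -96
                H1 returns [7, -96]
                H2 returns [[7, -96]]
              branch[1] choose=5:
                H0 returns -120
                H1 returns [7, -120]
                H2 returns [[7, -120]]
          branch[2] choose=2:
            emit(7) @ H1 ⇒ out+=7
            choose[4, 5] @ H2
              branch[0] choose=4:
                H0 returns -64
                H1 returns [7, -64]
                H2 returns [[7, -64]]
              branch[1] choose=5:
                H0 returns -80
                H1 returns [7, -80]
                H2 returns [[7, -80]]
      branch[1] choose=1:
        choose[3, 3, 2] @ H2
          branch[0] choose=3:
            emit(7) @ H1 ⇒ out+=7
            choose[4, 5] @ H2
              branch[0] choose=4:
                H0 returns -36
                H1 returns [7, -36]
                H2 returns [[7, -36]]
              branch[1] choose=5:
                H0 returns -45
                H1 returns [7, -45]
                H2 returns [[7, -45]]
          branch[1] choose=3:
            emit(7) @ H1 ⇒ out+=7
            choose[4, 5] @ H2
              branch[0] choose=4:
                H0 returns -36
                H1 returns [7, -36]
                H2 returns [[7, -36]]
              branch[1] choose=5:
                H0 returns -45
                H1 returns [7, -45]
                H2 returns [[7, -45]]
          branch[2] choose=2:
            emit(7) @ H1 ⇒ out+=7
            choose[4, 5] @ H2
              branch[0] choose=4:
                H0 returns -24
                H1 returns [7, -24]
                H2 returns [[7, -24]]
              branch[1] choose=5:
                H0 returns -30
                H1 returns [7, -30]
                H2 returns [[7, -30]]
  branch[1] choose=4:
    choose[6, 1] @ H2
      branch[0] choose=6:
        choose[3, 3, 2] @ H2
          branch[0] choose=3:
            emit(7) @ H1 ⇒ out+=7
            choose[4, 5] @ H2
              branch[0] choose=4:
                H0 returns -120
                H1 returns [7, -120]
                H2 returns [[7, -120]]
              branch[1] choose=5:
                H0 returns -150
                H1 returns [7, -150]
                H2 returns [[7, -150]]
          branch[1] choose=3:
            emit(7) @ H1 ⇒ out+=7
            choose[4, 5] @ H2
              branch[0] choose=4:
                H0 returns -120
                H1 returns [7, -120]
                H2 returns [[7, -120]]
              branch[1] choose=5:
                H0 returns -150
                H1 returns [7, -150]
                H2 returns [[7, -150]]
          branch[2] choose=2:
            emit(7) @ H1 ⇒ out+=7
            choose[4, 5] @ H2
              branch[0] choose=4:
                H0 returns -80
                H1 returns [7, -80]
                H2 returns [[7, -80]]
              branch[1] choose=5:
                H0 returns -100
                H1 returns [7, -100]
                H2 returns [[7, -100]]
      branch[1] choose=1:
        choose[3, 3, 2] @ H2
          branch[0] choose=3:
            emit(7) @ H1 ⇒ out+=7
            choose[4, 5] @ H2
              branch[0] choose=4:
                H0 returns -60
                H1 returns [7, -60]
                H2 returns [[7, -60]]
              branch[1] choose=5:
                H0 returns -75
                H1 returns [7, -75]
                H2 returns [[7, -75]]
          branch[1] choose=3:
            emit(7) @ H1 ⇒ out+=7
            choose[4, 5] @ H2
              branch[0] choose=4:
                H0 returns -60
                H1 returns [7, -60]
                H2 returns [[7, -60]]
              branch[1] choose=5:
                H0 returns -75
                H1 returns [7, -75]
                H2 returns [[7, -75]]
          branch[2] choose=2:
            emit(7) @ H1 ⇒ out+=7
            choose[4, 5] @ H2
              branch[0] choose=4:
                H0 returns -40
                H1 returns [7, -40]
                H2 returns [[7, -40]]
              branch[1] choose=5:
                H0 returns -50
                H1 returns [7, -50]
                H2 returns [[7, -50]]
= [[7, -96], [7, -120], [7, -96], [7, -120], [7, -64], [7, -80], [7, -36], [7, -45], [7, -36], [7, -45], [7, -24], [7, -30], [7, -120], [7, -150], [7, -120], [7, -150], [7, -80], [7, -100], [7, -60], [7, -75], [7, -60], [7, -75], [7, -40], [7, -50]]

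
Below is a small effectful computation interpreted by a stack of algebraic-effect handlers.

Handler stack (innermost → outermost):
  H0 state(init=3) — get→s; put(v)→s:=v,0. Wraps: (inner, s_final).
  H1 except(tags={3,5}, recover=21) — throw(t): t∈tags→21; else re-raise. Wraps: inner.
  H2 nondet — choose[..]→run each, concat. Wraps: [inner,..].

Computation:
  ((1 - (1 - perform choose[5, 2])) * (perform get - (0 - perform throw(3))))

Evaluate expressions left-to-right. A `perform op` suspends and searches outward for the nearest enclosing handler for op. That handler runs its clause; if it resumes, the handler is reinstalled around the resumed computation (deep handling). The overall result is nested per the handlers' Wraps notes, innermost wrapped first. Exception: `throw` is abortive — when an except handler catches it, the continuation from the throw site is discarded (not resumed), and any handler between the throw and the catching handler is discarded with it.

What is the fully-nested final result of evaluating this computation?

Answer: [21, 21]

Working:
choose[5, 2] @ H2
  branch[0] choose=5:
    get @ H0 ⇒ 3
    throw(3) @ H1 caught ⇒ 21
    H2 returns [21]
  branch[1] choose=2:
    get @ H0 ⇒ 3
    throw(3) @ H1 caught ⇒ 21
    H2 returns [21]
= [21, 21]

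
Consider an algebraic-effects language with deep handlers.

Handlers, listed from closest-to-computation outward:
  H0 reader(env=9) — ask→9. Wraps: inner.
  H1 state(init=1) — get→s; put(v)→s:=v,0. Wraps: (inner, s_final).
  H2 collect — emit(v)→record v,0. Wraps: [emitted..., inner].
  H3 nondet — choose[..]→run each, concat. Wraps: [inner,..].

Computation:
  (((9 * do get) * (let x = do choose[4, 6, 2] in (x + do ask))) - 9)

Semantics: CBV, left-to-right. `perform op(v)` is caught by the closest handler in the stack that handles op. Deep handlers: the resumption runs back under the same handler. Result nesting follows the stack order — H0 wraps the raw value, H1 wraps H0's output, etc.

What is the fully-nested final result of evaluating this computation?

Answer: [[(108, 1)], [(126, 1)], [(90, 1)]]

Step-by-step:
get @ H1 ⇒ 1
choose[4, 6, 2] @ H3
  branch[0] choose=4:
    ask @ H0 ⇒ 9
    H0 returns 108
    H1 returns (108, 1)
    H2 returns [(108, 1)]
    H3 returns [[(108, 1)]]
  branch[1] choose=6:
    ask @ H0 ⇒ 9
    H0 returns 126
    H1 returns (126, 1)
    H2 returns [(126, 1)]
    H3 returns [[(126, 1)]]
  branch[2] choose=2:
    ask @ H0 ⇒ 9
    H0 returns 90
    H1 returns (90, 1)
    H2 returns [(90, 1)]
    H3 returns [[(90, 1)]]
= [[(108, 1)], [(126, 1)], [(90, 1)]]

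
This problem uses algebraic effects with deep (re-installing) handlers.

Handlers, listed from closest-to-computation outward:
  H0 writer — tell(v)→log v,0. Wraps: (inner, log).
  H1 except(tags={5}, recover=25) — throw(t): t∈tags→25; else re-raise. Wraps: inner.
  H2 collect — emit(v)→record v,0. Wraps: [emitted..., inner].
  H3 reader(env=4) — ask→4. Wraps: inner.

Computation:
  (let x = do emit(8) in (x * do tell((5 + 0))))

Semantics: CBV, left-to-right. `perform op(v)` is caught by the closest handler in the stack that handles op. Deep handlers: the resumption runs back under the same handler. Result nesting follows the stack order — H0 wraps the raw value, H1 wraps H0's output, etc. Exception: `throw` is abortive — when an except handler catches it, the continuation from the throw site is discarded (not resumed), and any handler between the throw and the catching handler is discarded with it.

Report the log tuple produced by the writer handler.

Answer: (5)

Working:
emit(8) @ H2 ⇒ out+=8
tell(5) @ H0 ⇒ log+=5
H0 returns (0, (5))
H1 returns (0, (5))
H2 returns [8, (0, (5))]
H3 returns [8, (0, (5))]
= [8, (0, (5))]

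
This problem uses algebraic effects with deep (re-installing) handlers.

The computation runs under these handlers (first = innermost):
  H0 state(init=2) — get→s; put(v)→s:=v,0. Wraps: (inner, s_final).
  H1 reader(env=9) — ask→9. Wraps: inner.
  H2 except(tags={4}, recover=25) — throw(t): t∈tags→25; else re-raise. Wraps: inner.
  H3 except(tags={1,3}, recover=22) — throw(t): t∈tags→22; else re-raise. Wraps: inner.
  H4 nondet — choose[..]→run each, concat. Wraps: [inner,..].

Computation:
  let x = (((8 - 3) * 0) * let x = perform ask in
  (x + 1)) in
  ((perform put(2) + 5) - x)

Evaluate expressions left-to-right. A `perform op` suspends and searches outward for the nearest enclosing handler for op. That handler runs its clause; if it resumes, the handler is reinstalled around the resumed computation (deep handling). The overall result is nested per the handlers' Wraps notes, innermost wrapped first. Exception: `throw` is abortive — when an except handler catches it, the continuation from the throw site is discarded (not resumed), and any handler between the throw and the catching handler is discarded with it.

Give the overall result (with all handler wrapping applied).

Answer: [(5, 2)]

Step-by-step:
ask @ H1 ⇒ 9
put(2) @ H0 ⇒ s:=2
H0 returns (5, 2)
H1 returns (5, 2)
H2 returns (5, 2)
H3 returns (5, 2)
H4 returns [(5, 2)]
= [(5, 2)]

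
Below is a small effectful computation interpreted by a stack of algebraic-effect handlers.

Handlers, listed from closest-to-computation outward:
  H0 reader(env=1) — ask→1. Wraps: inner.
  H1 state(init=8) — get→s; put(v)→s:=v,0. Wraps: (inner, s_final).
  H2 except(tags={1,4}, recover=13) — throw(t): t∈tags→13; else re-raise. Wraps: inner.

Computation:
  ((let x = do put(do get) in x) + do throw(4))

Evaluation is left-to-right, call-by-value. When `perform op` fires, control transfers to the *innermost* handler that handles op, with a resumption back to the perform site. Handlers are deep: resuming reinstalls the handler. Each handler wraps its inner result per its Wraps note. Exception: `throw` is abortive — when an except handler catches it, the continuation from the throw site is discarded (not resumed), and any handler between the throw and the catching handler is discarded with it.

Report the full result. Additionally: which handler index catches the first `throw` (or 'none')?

Answer: 13 ; first throw caught by: H2

Evaluation trace:
get @ H1 ⇒ 8
put(8) @ H1 ⇒ s:=8
throw(4) @ H2 caught ⇒ 13
= 13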